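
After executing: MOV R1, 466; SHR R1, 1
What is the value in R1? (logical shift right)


Register state trace:
  MOV R1, 466  → R1 = 466
  SHR R1, 1  → R1 = 466 >> 1 = 466 // 2^1 = 233
Final: R1 = 233

233


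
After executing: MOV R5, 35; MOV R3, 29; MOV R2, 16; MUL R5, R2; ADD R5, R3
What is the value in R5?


Register state trace:
  MOV R5, 35  → R5 = 35
  MOV R3, 29  → R3 = 29
  MOV R2, 16  → R2 = 16
  MUL R5, R2  → R5 = 35 * 16 = 560
  ADD R5, R3  → R5 = 560 + 29 = 589
Final: R5 = 589

589


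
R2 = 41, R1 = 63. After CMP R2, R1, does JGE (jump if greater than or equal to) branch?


Trace:
  R2 = 41, R1 = 63
  CMP R2, R1  → compares 41 vs 63
  JGE checks: is 41 greater than or equal to 63?
  41 < 63, so condition is false
Branch taken: No

No


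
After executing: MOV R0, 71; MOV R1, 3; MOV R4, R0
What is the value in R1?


Register state trace:
  MOV R0, 71  → R0 = 71
  MOV R1, 3  → R1 = 3
  MOV R4, R0  → R4 = 71
Final: R1 = 3

3


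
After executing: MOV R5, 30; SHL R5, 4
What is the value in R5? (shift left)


Register state trace:
  MOV R5, 30  → R5 = 30
  SHL R5, 4  → R5 = 30 << 4 = 30 * 2^4 = 480
Final: R5 = 480

480


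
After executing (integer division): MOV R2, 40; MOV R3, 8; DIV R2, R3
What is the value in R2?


Register state trace:
  MOV R2, 40  → R2 = 40
  MOV R3, 8  → R3 = 8
  DIV R2, R3  → R2 = 40 // 8 = 5
Final: R2 = 5

5


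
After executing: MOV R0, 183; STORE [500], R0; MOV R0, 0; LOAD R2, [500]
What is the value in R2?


Register and memory trace:
  MOV R0, 183  → R0 = 183
  STORE [500], R0  → mem[500] = 183
  MOV R0, 0  → R0 = 0
  LOAD R2, [500]  → R2 = mem[500] = 183
Final: R2 = 183

183


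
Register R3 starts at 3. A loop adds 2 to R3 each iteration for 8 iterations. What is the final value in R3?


Starting value: R3 = 3
  Iter 1: R3 = 3 + 2 = 5
  Iter 2: R3 = 5 + 2 = 7
  Iter 3: R3 = 7 + 2 = 9
  Iter 4: R3 = 9 + 2 = 11
  Iter 5: R3 = 11 + 2 = 13
  Iter 6: R3 = 13 + 2 = 15
  Iter 7: R3 = 15 + 2 = 17
  Iter 8: R3 = 17 + 2 = 19
Final: R3 = 19

19


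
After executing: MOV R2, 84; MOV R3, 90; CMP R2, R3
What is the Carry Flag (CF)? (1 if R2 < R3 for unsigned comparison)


Register state trace:
  MOV R2, 84  → R2 = 84
  MOV R3, 90  → R3 = 90
  CMP R2, R3  → unsigned 84 - 90: borrow occurs
  84 < 90, so CF = 1
CF = 1

1


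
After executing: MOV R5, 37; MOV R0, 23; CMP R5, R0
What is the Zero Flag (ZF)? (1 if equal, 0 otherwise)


Register state trace:
  MOV R5, 37  → R5 = 37
  MOV R0, 23  → R0 = 23
  CMP R5, R0  → computes 37 - 23 = 14
  Result is nonzero, so values are not equal
ZF = 0

0


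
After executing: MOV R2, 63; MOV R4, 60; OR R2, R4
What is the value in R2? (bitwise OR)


Register state trace:
  MOV R2, 63  → R2 = 63 (0b00111111)
  MOV R4, 60  → R4 = 60 (0b00111100)
  OR R2, R4   → R2 = 63 OR 60 = 63 (0b00111111)
Final: R2 = 63

63


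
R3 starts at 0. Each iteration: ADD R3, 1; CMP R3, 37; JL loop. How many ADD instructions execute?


Loop trace (R3 starts at 0, target 37, step 1):
  ADD #1: R3 = 0 + 1 = 1  → 1 < 37, loop
  ADD #2: R3 = 1 + 1 = 2  → 2 < 37, loop
  ADD #3: R3 = 2 + 1 = 3  → 3 < 37, loop
  ADD #4: R3 = 3 + 1 = 4  → 4 < 37, loop
  ADD #5: R3 = 4 + 1 = 5  → 5 < 37, loop
  ADD #6: R3 = 5 + 1 = 6  → 6 < 37, loop
  ADD #7: R3 = 6 + 1 = 7  → 7 < 37, loop
  ADD #8: R3 = 7 + 1 = 8  → 8 < 37, loop
  ADD #9: R3 = 8 + 1 = 9  → 9 < 37, loop
  ADD #10: R3 = 9 + 1 = 10  → 10 < 37, loop
  ADD #11: R3 = 10 + 1 = 11  → 11 < 37, loop
  ADD #12: R3 = 11 + 1 = 12  → 12 < 37, loop
  ADD #13: R3 = 12 + 1 = 13  → 13 < 37, loop
  ADD #14: R3 = 13 + 1 = 14  → 14 < 37, loop
  ADD #15: R3 = 14 + 1 = 15  → 15 < 37, loop
  ADD #16: R3 = 15 + 1 = 16  → 16 < 37, loop
  ADD #17: R3 = 16 + 1 = 17  → 17 < 37, loop
  ADD #18: R3 = 17 + 1 = 18  → 18 < 37, loop
  ADD #19: R3 = 18 + 1 = 19  → 19 < 37, loop
  ADD #20: R3 = 19 + 1 = 20  → 20 < 37, loop
  ADD #21: R3 = 20 + 1 = 21  → 21 < 37, loop
  ADD #22: R3 = 21 + 1 = 22  → 22 < 37, loop
  ADD #23: R3 = 22 + 1 = 23  → 23 < 37, loop
  ADD #24: R3 = 23 + 1 = 24  → 24 < 37, loop
  ADD #25: R3 = 24 + 1 = 25  → 25 < 37, loop
  ADD #26: R3 = 25 + 1 = 26  → 26 < 37, loop
  ADD #27: R3 = 26 + 1 = 27  → 27 < 37, loop
  ADD #28: R3 = 27 + 1 = 28  → 28 < 37, loop
  ADD #29: R3 = 28 + 1 = 29  → 29 < 37, loop
  ADD #30: R3 = 29 + 1 = 30  → 30 < 37, loop
  ADD #31: R3 = 30 + 1 = 31  → 31 < 37, loop
  ADD #32: R3 = 31 + 1 = 32  → 32 < 37, loop
  ADD #33: R3 = 32 + 1 = 33  → 33 < 37, loop
  ADD #34: R3 = 33 + 1 = 34  → 34 < 37, loop
  ADD #35: R3 = 34 + 1 = 35  → 35 < 37, loop
  ADD #36: R3 = 35 + 1 = 36  → 36 < 37, loop
  ADD #37: R3 = 36 + 1 = 37  → 37 >= 37, exit
Total ADD instructions: 37

37


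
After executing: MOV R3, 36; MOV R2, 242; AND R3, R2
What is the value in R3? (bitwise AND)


Register state trace:
  MOV R3, 36  → R3 = 36 (0b00100100)
  MOV R2, 242  → R2 = 242 (0b11110010)
  AND R3, R2  → R3 = 36 AND 242 = 32 (0b00100000)
Final: R3 = 32

32


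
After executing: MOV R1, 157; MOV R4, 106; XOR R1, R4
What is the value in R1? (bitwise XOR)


Register state trace:
  MOV R1, 157  → R1 = 157 (0b10011101)
  MOV R4, 106  → R4 = 106 (0b01101010)
  XOR R1, R4  → R1 = 157 XOR 106 = 247 (0b11110111)
Final: R1 = 247

247


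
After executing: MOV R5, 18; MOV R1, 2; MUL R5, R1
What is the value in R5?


Register state trace:
  MOV R5, 18  → R5 = 18
  MOV R1, 2  → R1 = 2
  MUL R5, R1  → R5 = 18 * 2 = 36
Final: R5 = 36

36


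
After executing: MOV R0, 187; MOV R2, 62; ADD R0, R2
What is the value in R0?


Register state trace:
  MOV R0, 187  → R0 = 187
  MOV R2, 62  → R2 = 62
  ADD R0, R2  → R0 = 187 + 62 = 249
Final: R0 = 249

249


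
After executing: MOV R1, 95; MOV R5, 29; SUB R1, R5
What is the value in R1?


Register state trace:
  MOV R1, 95  → R1 = 95
  MOV R5, 29  → R5 = 29
  SUB R1, R5  → R1 = 95 - 29 = 66
Final: R1 = 66

66


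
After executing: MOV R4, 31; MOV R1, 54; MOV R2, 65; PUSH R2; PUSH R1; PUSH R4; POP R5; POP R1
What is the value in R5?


Stack trace (top is rightmost):
  MOV R4, 31  → R4 = 31
  MOV R1, 54  → R1 = 54
  MOV R2, 65  → R2 = 65
  PUSH R2  → stack: [65]
  PUSH R1  → stack: [65, 54]
  PUSH R4  → stack: [65, 54, 31]
  POP R5  → R5 = 31, stack: [65, 54]
  POP R1  → R1 = 54, stack: [65]
Final: R5 = 31

31


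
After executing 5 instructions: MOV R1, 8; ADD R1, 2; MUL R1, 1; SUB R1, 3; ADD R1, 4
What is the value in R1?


Register state trace:
  MOV R1, 8  → R1 = 8
  ADD R1, 2  → R1 = 8 + 2 = 10
  MUL R1, 1  → R1 = 10 * 1 = 10
  SUB R1, 3  → R1 = 10 - 3 = 7
  ADD R1, 4  → R1 = 7 + 4 = 11
Final: R1 = 11

11


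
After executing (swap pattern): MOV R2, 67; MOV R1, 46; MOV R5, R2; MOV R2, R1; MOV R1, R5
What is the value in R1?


Register state trace (swap pattern):
  MOV R2, 67  → R2 = 67
  MOV R1, 46  → R1 = 46
  MOV R5, R2  → R5 = 67  (save R2)
  MOV R2, R1  → R2 = 46  (R2 gets R1's value)
  MOV R1, R5  → R1 = 67  (R1 gets saved value)
Final: R1 = 67

67


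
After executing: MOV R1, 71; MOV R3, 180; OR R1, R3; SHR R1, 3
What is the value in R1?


Register state trace:
  MOV R1, 71  → R1 = 71 (0b01000111)
  MOV R3, 180  → R3 = 180 (0b10110100)
  OR R1, R3  → R1 = 71 OR 180 = 247 (0b11110111)
  SHR R1, 3  → R1 = 247 >> 3 = 30
Final: R1 = 30

30


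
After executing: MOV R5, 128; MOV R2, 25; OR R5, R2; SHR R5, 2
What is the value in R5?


Register state trace:
  MOV R5, 128  → R5 = 128 (0b10000000)
  MOV R2, 25  → R2 = 25 (0b00011001)
  OR R5, R2  → R5 = 128 OR 25 = 153 (0b10011001)
  SHR R5, 2  → R5 = 153 >> 2 = 38
Final: R5 = 38

38


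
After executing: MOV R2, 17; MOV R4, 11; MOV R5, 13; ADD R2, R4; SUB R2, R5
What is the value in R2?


Register state trace:
  MOV R2, 17  → R2 = 17
  MOV R4, 11  → R4 = 11
  MOV R5, 13  → R5 = 13
  ADD R2, R4  → R2 = 17 + 11 = 28
  SUB R2, R5  → R2 = 28 - 13 = 15
Final: R2 = 15

15


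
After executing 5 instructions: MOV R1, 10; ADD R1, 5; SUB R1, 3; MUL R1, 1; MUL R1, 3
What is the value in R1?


Register state trace:
  MOV R1, 10  → R1 = 10
  ADD R1, 5  → R1 = 10 + 5 = 15
  SUB R1, 3  → R1 = 15 - 3 = 12
  MUL R1, 1  → R1 = 12 * 1 = 12
  MUL R1, 3  → R1 = 12 * 3 = 36
Final: R1 = 36

36


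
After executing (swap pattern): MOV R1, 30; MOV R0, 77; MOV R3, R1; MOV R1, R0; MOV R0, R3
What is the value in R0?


Register state trace (swap pattern):
  MOV R1, 30  → R1 = 30
  MOV R0, 77  → R0 = 77
  MOV R3, R1  → R3 = 30  (save R1)
  MOV R1, R0  → R1 = 77  (R1 gets R0's value)
  MOV R0, R3  → R0 = 30  (R0 gets saved value)
Final: R0 = 30

30


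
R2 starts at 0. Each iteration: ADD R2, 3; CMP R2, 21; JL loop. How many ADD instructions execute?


Loop trace (R2 starts at 0, target 21, step 3):
  ADD #1: R2 = 0 + 3 = 3  → 3 < 21, loop
  ADD #2: R2 = 3 + 3 = 6  → 6 < 21, loop
  ADD #3: R2 = 6 + 3 = 9  → 9 < 21, loop
  ADD #4: R2 = 9 + 3 = 12  → 12 < 21, loop
  ADD #5: R2 = 12 + 3 = 15  → 15 < 21, loop
  ADD #6: R2 = 15 + 3 = 18  → 18 < 21, loop
  ADD #7: R2 = 18 + 3 = 21  → 21 >= 21, exit
Total ADD instructions: 7

7


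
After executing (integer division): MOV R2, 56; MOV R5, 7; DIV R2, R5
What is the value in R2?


Register state trace:
  MOV R2, 56  → R2 = 56
  MOV R5, 7  → R5 = 7
  DIV R2, R5  → R2 = 56 // 7 = 8
Final: R2 = 8

8


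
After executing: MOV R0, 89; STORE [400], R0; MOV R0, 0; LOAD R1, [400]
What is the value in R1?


Register and memory trace:
  MOV R0, 89  → R0 = 89
  STORE [400], R0  → mem[400] = 89
  MOV R0, 0  → R0 = 0
  LOAD R1, [400]  → R1 = mem[400] = 89
Final: R1 = 89

89


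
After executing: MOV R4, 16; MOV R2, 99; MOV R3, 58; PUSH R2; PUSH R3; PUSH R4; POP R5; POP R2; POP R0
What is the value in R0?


Stack trace (top is rightmost):
  MOV R4, 16  → R4 = 16
  MOV R2, 99  → R2 = 99
  MOV R3, 58  → R3 = 58
  PUSH R2  → stack: [99]
  PUSH R3  → stack: [99, 58]
  PUSH R4  → stack: [99, 58, 16]
  POP R5  → R5 = 16, stack: [99, 58]
  POP R2  → R2 = 58, stack: [99]
  POP R0  → R0 = 99, stack: []
Final: R0 = 99

99


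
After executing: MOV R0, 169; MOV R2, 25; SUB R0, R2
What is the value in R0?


Register state trace:
  MOV R0, 169  → R0 = 169
  MOV R2, 25  → R2 = 25
  SUB R0, R2  → R0 = 169 - 25 = 144
Final: R0 = 144

144


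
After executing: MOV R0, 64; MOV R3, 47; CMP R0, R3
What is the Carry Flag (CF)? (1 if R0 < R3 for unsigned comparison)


Register state trace:
  MOV R0, 64  → R0 = 64
  MOV R3, 47  → R3 = 47
  CMP R0, R3  → unsigned 64 - 47: no borrow
  64 >= 47, so CF = 0
CF = 0

0


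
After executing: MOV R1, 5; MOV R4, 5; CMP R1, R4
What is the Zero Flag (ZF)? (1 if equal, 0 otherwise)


Register state trace:
  MOV R1, 5  → R1 = 5
  MOV R4, 5  → R4 = 5
  CMP R1, R4  → computes 5 - 5 = 0
  Result is zero, so values are equal
ZF = 1

1


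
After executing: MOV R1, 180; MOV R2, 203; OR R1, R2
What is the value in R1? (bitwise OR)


Register state trace:
  MOV R1, 180  → R1 = 180 (0b10110100)
  MOV R2, 203  → R2 = 203 (0b11001011)
  OR R1, R2   → R1 = 180 OR 203 = 255 (0b11111111)
Final: R1 = 255

255


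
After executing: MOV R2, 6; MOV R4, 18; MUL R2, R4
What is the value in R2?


Register state trace:
  MOV R2, 6  → R2 = 6
  MOV R4, 18  → R4 = 18
  MUL R2, R4  → R2 = 6 * 18 = 108
Final: R2 = 108

108


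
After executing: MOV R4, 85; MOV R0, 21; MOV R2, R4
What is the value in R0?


Register state trace:
  MOV R4, 85  → R4 = 85
  MOV R0, 21  → R0 = 21
  MOV R2, R4  → R2 = 85
Final: R0 = 21

21


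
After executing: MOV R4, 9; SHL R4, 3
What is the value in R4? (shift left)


Register state trace:
  MOV R4, 9  → R4 = 9
  SHL R4, 3  → R4 = 9 << 3 = 9 * 2^3 = 72
Final: R4 = 72

72


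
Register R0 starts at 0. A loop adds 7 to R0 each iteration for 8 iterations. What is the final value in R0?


Starting value: R0 = 0
  Iter 1: R0 = 0 + 7 = 7
  Iter 2: R0 = 7 + 7 = 14
  Iter 3: R0 = 14 + 7 = 21
  Iter 4: R0 = 21 + 7 = 28
  Iter 5: R0 = 28 + 7 = 35
  Iter 6: R0 = 35 + 7 = 42
  Iter 7: R0 = 42 + 7 = 49
  Iter 8: R0 = 49 + 7 = 56
Final: R0 = 56

56


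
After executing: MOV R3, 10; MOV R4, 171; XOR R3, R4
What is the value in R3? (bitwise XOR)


Register state trace:
  MOV R3, 10  → R3 = 10 (0b00001010)
  MOV R4, 171  → R4 = 171 (0b10101011)
  XOR R3, R4  → R3 = 10 XOR 171 = 161 (0b10100001)
Final: R3 = 161

161


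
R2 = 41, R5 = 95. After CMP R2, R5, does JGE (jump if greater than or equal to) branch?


Trace:
  R2 = 41, R5 = 95
  CMP R2, R5  → compares 41 vs 95
  JGE checks: is 41 greater than or equal to 95?
  41 < 95, so condition is false
Branch taken: No

No


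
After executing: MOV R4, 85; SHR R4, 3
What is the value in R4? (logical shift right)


Register state trace:
  MOV R4, 85  → R4 = 85
  SHR R4, 3  → R4 = 85 >> 3 = 85 // 2^3 = 10
Final: R4 = 10

10


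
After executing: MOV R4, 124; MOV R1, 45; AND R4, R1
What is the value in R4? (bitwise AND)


Register state trace:
  MOV R4, 124  → R4 = 124 (0b01111100)
  MOV R1, 45  → R1 = 45 (0b00101101)
  AND R4, R1  → R4 = 124 AND 45 = 44 (0b00101100)
Final: R4 = 44

44


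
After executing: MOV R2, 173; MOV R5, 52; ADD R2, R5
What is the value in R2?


Register state trace:
  MOV R2, 173  → R2 = 173
  MOV R5, 52  → R5 = 52
  ADD R2, R5  → R2 = 173 + 52 = 225
Final: R2 = 225

225


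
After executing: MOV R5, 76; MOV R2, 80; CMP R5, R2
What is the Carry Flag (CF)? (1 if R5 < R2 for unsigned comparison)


Register state trace:
  MOV R5, 76  → R5 = 76
  MOV R2, 80  → R2 = 80
  CMP R5, R2  → unsigned 76 - 80: borrow occurs
  76 < 80, so CF = 1
CF = 1

1


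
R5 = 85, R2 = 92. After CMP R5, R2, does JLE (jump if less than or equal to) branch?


Trace:
  R5 = 85, R2 = 92
  CMP R5, R2  → compares 85 vs 92
  JLE checks: is 85 less than or equal to 92?
  85 < 92, so condition is true
Branch taken: Yes

Yes


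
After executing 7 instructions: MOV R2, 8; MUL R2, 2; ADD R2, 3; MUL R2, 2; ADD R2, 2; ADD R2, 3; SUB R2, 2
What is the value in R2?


Register state trace:
  MOV R2, 8  → R2 = 8
  MUL R2, 2  → R2 = 8 * 2 = 16
  ADD R2, 3  → R2 = 16 + 3 = 19
  MUL R2, 2  → R2 = 19 * 2 = 38
  ADD R2, 2  → R2 = 38 + 2 = 40
  ADD R2, 3  → R2 = 40 + 3 = 43
  SUB R2, 2  → R2 = 43 - 2 = 41
Final: R2 = 41

41


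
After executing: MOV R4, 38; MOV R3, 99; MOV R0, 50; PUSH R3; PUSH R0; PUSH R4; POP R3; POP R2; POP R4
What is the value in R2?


Stack trace (top is rightmost):
  MOV R4, 38  → R4 = 38
  MOV R3, 99  → R3 = 99
  MOV R0, 50  → R0 = 50
  PUSH R3  → stack: [99]
  PUSH R0  → stack: [99, 50]
  PUSH R4  → stack: [99, 50, 38]
  POP R3  → R3 = 38, stack: [99, 50]
  POP R2  → R2 = 50, stack: [99]
  POP R4  → R4 = 99, stack: []
Final: R2 = 50

50


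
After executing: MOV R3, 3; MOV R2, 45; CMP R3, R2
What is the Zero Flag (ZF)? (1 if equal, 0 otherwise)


Register state trace:
  MOV R3, 3  → R3 = 3
  MOV R2, 45  → R2 = 45
  CMP R3, R2  → computes 3 - 45 = -42
  Result is nonzero, so values are not equal
ZF = 0

0


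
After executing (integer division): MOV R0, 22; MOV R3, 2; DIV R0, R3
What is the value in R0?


Register state trace:
  MOV R0, 22  → R0 = 22
  MOV R3, 2  → R3 = 2
  DIV R0, R3  → R0 = 22 // 2 = 11
Final: R0 = 11

11


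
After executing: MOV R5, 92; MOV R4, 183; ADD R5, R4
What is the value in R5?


Register state trace:
  MOV R5, 92  → R5 = 92
  MOV R4, 183  → R4 = 183
  ADD R5, R4  → R5 = 92 + 183 = 275
Final: R5 = 275

275


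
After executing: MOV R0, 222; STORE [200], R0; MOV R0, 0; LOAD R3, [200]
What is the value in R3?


Register and memory trace:
  MOV R0, 222  → R0 = 222
  STORE [200], R0  → mem[200] = 222
  MOV R0, 0  → R0 = 0
  LOAD R3, [200]  → R3 = mem[200] = 222
Final: R3 = 222

222


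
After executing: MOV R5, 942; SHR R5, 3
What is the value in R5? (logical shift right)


Register state trace:
  MOV R5, 942  → R5 = 942
  SHR R5, 3  → R5 = 942 >> 3 = 942 // 2^3 = 117
Final: R5 = 117

117


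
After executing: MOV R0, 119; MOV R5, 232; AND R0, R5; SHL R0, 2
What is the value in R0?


Register state trace:
  MOV R0, 119  → R0 = 119 (0b01110111)
  MOV R5, 232  → R5 = 232 (0b11101000)
  AND R0, R5  → R0 = 119 AND 232 = 96 (0b01100000)
  SHL R0, 2  → R0 = 96 << 2 = 384
Final: R0 = 384

384


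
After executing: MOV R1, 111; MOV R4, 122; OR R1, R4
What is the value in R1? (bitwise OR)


Register state trace:
  MOV R1, 111  → R1 = 111 (0b01101111)
  MOV R4, 122  → R4 = 122 (0b01111010)
  OR R1, R4   → R1 = 111 OR 122 = 127 (0b01111111)
Final: R1 = 127

127


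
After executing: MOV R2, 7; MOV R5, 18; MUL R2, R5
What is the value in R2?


Register state trace:
  MOV R2, 7  → R2 = 7
  MOV R5, 18  → R5 = 18
  MUL R2, R5  → R2 = 7 * 18 = 126
Final: R2 = 126

126


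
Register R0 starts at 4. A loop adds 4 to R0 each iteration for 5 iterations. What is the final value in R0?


Starting value: R0 = 4
  Iter 1: R0 = 4 + 4 = 8
  Iter 2: R0 = 8 + 4 = 12
  Iter 3: R0 = 12 + 4 = 16
  Iter 4: R0 = 16 + 4 = 20
  Iter 5: R0 = 20 + 4 = 24
Final: R0 = 24

24


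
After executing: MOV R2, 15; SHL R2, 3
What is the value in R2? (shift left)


Register state trace:
  MOV R2, 15  → R2 = 15
  SHL R2, 3  → R2 = 15 << 3 = 15 * 2^3 = 120
Final: R2 = 120

120


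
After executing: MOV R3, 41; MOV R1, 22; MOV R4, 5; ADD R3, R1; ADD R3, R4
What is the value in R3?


Register state trace:
  MOV R3, 41  → R3 = 41
  MOV R1, 22  → R1 = 22
  MOV R4, 5  → R4 = 5
  ADD R3, R1  → R3 = 41 + 22 = 63
  ADD R3, R4  → R3 = 63 + 5 = 68
Final: R3 = 68

68


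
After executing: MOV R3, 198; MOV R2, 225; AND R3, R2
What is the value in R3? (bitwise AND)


Register state trace:
  MOV R3, 198  → R3 = 198 (0b11000110)
  MOV R2, 225  → R2 = 225 (0b11100001)
  AND R3, R2  → R3 = 198 AND 225 = 192 (0b11000000)
Final: R3 = 192

192


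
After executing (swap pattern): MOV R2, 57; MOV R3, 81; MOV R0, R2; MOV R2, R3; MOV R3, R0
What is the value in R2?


Register state trace (swap pattern):
  MOV R2, 57  → R2 = 57
  MOV R3, 81  → R3 = 81
  MOV R0, R2  → R0 = 57  (save R2)
  MOV R2, R3  → R2 = 81  (R2 gets R3's value)
  MOV R3, R0  → R3 = 57  (R3 gets saved value)
Final: R2 = 81

81


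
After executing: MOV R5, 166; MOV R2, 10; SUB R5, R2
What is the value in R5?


Register state trace:
  MOV R5, 166  → R5 = 166
  MOV R2, 10  → R2 = 10
  SUB R5, R2  → R5 = 166 - 10 = 156
Final: R5 = 156

156


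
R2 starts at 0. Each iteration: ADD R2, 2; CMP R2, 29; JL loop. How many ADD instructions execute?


Loop trace (R2 starts at 0, target 29, step 2):
  ADD #1: R2 = 0 + 2 = 2  → 2 < 29, loop
  ADD #2: R2 = 2 + 2 = 4  → 4 < 29, loop
  ADD #3: R2 = 4 + 2 = 6  → 6 < 29, loop
  ADD #4: R2 = 6 + 2 = 8  → 8 < 29, loop
  ADD #5: R2 = 8 + 2 = 10  → 10 < 29, loop
  ADD #6: R2 = 10 + 2 = 12  → 12 < 29, loop
  ADD #7: R2 = 12 + 2 = 14  → 14 < 29, loop
  ADD #8: R2 = 14 + 2 = 16  → 16 < 29, loop
  ADD #9: R2 = 16 + 2 = 18  → 18 < 29, loop
  ADD #10: R2 = 18 + 2 = 20  → 20 < 29, loop
  ADD #11: R2 = 20 + 2 = 22  → 22 < 29, loop
  ADD #12: R2 = 22 + 2 = 24  → 24 < 29, loop
  ADD #13: R2 = 24 + 2 = 26  → 26 < 29, loop
  ADD #14: R2 = 26 + 2 = 28  → 28 < 29, loop
  ADD #15: R2 = 28 + 2 = 30  → 30 >= 29, exit
Total ADD instructions: 15

15


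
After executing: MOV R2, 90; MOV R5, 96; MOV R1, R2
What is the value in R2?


Register state trace:
  MOV R2, 90  → R2 = 90
  MOV R5, 96  → R5 = 96
  MOV R1, R2  → R1 = 90
Final: R2 = 90

90


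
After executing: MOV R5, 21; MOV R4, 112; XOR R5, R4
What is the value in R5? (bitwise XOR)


Register state trace:
  MOV R5, 21  → R5 = 21 (0b00010101)
  MOV R4, 112  → R4 = 112 (0b01110000)
  XOR R5, R4  → R5 = 21 XOR 112 = 101 (0b01100101)
Final: R5 = 101

101


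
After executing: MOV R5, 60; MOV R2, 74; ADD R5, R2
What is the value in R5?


Register state trace:
  MOV R5, 60  → R5 = 60
  MOV R2, 74  → R2 = 74
  ADD R5, R2  → R5 = 60 + 74 = 134
Final: R5 = 134

134


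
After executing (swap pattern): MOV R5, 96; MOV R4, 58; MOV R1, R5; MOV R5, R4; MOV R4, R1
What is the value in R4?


Register state trace (swap pattern):
  MOV R5, 96  → R5 = 96
  MOV R4, 58  → R4 = 58
  MOV R1, R5  → R1 = 96  (save R5)
  MOV R5, R4  → R5 = 58  (R5 gets R4's value)
  MOV R4, R1  → R4 = 96  (R4 gets saved value)
Final: R4 = 96

96


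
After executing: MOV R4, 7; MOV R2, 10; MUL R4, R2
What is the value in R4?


Register state trace:
  MOV R4, 7  → R4 = 7
  MOV R2, 10  → R2 = 10
  MUL R4, R2  → R4 = 7 * 10 = 70
Final: R4 = 70

70


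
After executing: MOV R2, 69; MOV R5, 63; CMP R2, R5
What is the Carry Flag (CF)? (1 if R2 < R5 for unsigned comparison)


Register state trace:
  MOV R2, 69  → R2 = 69
  MOV R5, 63  → R5 = 63
  CMP R2, R5  → unsigned 69 - 63: no borrow
  69 >= 63, so CF = 0
CF = 0

0


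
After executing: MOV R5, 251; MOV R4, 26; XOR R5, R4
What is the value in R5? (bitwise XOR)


Register state trace:
  MOV R5, 251  → R5 = 251 (0b11111011)
  MOV R4, 26  → R4 = 26 (0b00011010)
  XOR R5, R4  → R5 = 251 XOR 26 = 225 (0b11100001)
Final: R5 = 225

225


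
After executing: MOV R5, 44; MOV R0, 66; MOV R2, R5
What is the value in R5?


Register state trace:
  MOV R5, 44  → R5 = 44
  MOV R0, 66  → R0 = 66
  MOV R2, R5  → R2 = 44
Final: R5 = 44

44


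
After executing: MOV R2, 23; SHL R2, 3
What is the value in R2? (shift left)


Register state trace:
  MOV R2, 23  → R2 = 23
  SHL R2, 3  → R2 = 23 << 3 = 23 * 2^3 = 184
Final: R2 = 184

184


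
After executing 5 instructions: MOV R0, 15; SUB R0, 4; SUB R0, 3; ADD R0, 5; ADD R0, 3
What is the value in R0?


Register state trace:
  MOV R0, 15  → R0 = 15
  SUB R0, 4  → R0 = 15 - 4 = 11
  SUB R0, 3  → R0 = 11 - 3 = 8
  ADD R0, 5  → R0 = 8 + 5 = 13
  ADD R0, 3  → R0 = 13 + 3 = 16
Final: R0 = 16

16


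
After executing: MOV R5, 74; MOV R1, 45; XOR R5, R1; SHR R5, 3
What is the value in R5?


Register state trace:
  MOV R5, 74  → R5 = 74 (0b01001010)
  MOV R1, 45  → R1 = 45 (0b00101101)
  XOR R5, R1  → R5 = 74 XOR 45 = 103 (0b01100111)
  SHR R5, 3  → R5 = 103 >> 3 = 12
Final: R5 = 12

12


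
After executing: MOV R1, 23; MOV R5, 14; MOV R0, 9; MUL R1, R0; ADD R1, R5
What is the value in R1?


Register state trace:
  MOV R1, 23  → R1 = 23
  MOV R5, 14  → R5 = 14
  MOV R0, 9  → R0 = 9
  MUL R1, R0  → R1 = 23 * 9 = 207
  ADD R1, R5  → R1 = 207 + 14 = 221
Final: R1 = 221

221


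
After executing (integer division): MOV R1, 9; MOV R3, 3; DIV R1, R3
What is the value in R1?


Register state trace:
  MOV R1, 9  → R1 = 9
  MOV R3, 3  → R3 = 3
  DIV R1, R3  → R1 = 9 // 3 = 3
Final: R1 = 3

3


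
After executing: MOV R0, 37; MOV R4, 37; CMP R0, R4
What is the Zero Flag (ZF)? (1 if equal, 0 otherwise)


Register state trace:
  MOV R0, 37  → R0 = 37
  MOV R4, 37  → R4 = 37
  CMP R0, R4  → computes 37 - 37 = 0
  Result is zero, so values are equal
ZF = 1

1


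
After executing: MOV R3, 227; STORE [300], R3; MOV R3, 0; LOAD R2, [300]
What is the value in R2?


Register and memory trace:
  MOV R3, 227  → R3 = 227
  STORE [300], R3  → mem[300] = 227
  MOV R3, 0  → R3 = 0
  LOAD R2, [300]  → R2 = mem[300] = 227
Final: R2 = 227

227


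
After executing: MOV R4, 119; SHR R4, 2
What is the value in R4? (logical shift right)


Register state trace:
  MOV R4, 119  → R4 = 119
  SHR R4, 2  → R4 = 119 >> 2 = 119 // 2^2 = 29
Final: R4 = 29

29


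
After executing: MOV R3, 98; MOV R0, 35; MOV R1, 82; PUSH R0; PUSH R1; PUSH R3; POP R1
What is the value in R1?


Stack trace (top is rightmost):
  MOV R3, 98  → R3 = 98
  MOV R0, 35  → R0 = 35
  MOV R1, 82  → R1 = 82
  PUSH R0  → stack: [35]
  PUSH R1  → stack: [35, 82]
  PUSH R3  → stack: [35, 82, 98]
  POP R1  → R1 = 98, stack: [35, 82]
Final: R1 = 98

98


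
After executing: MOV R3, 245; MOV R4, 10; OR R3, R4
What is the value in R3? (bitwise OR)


Register state trace:
  MOV R3, 245  → R3 = 245 (0b11110101)
  MOV R4, 10  → R4 = 10 (0b00001010)
  OR R3, R4   → R3 = 245 OR 10 = 255 (0b11111111)
Final: R3 = 255

255


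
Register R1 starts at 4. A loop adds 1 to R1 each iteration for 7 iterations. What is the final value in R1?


Starting value: R1 = 4
  Iter 1: R1 = 4 + 1 = 5
  Iter 2: R1 = 5 + 1 = 6
  Iter 3: R1 = 6 + 1 = 7
  Iter 4: R1 = 7 + 1 = 8
  Iter 5: R1 = 8 + 1 = 9
  Iter 6: R1 = 9 + 1 = 10
  Iter 7: R1 = 10 + 1 = 11
Final: R1 = 11

11


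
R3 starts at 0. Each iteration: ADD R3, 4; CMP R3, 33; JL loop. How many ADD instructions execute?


Loop trace (R3 starts at 0, target 33, step 4):
  ADD #1: R3 = 0 + 4 = 4  → 4 < 33, loop
  ADD #2: R3 = 4 + 4 = 8  → 8 < 33, loop
  ADD #3: R3 = 8 + 4 = 12  → 12 < 33, loop
  ADD #4: R3 = 12 + 4 = 16  → 16 < 33, loop
  ADD #5: R3 = 16 + 4 = 20  → 20 < 33, loop
  ADD #6: R3 = 20 + 4 = 24  → 24 < 33, loop
  ADD #7: R3 = 24 + 4 = 28  → 28 < 33, loop
  ADD #8: R3 = 28 + 4 = 32  → 32 < 33, loop
  ADD #9: R3 = 32 + 4 = 36  → 36 >= 33, exit
Total ADD instructions: 9

9


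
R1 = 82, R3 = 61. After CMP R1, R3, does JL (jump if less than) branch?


Trace:
  R1 = 82, R3 = 61
  CMP R1, R3  → compares 82 vs 61
  JL checks: is 82 less than 61?
  82 > 61, so condition is false
Branch taken: No

No


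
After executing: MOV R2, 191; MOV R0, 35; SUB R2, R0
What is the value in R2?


Register state trace:
  MOV R2, 191  → R2 = 191
  MOV R0, 35  → R0 = 35
  SUB R2, R0  → R2 = 191 - 35 = 156
Final: R2 = 156

156


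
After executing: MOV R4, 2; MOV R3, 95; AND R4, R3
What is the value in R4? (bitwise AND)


Register state trace:
  MOV R4, 2  → R4 = 2 (0b00000010)
  MOV R3, 95  → R3 = 95 (0b01011111)
  AND R4, R3  → R4 = 2 AND 95 = 2 (0b00000010)
Final: R4 = 2

2


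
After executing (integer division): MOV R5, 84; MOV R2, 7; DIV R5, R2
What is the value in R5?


Register state trace:
  MOV R5, 84  → R5 = 84
  MOV R2, 7  → R2 = 7
  DIV R5, R2  → R5 = 84 // 7 = 12
Final: R5 = 12

12


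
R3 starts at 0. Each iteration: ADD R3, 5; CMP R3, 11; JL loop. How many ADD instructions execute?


Loop trace (R3 starts at 0, target 11, step 5):
  ADD #1: R3 = 0 + 5 = 5  → 5 < 11, loop
  ADD #2: R3 = 5 + 5 = 10  → 10 < 11, loop
  ADD #3: R3 = 10 + 5 = 15  → 15 >= 11, exit
Total ADD instructions: 3

3


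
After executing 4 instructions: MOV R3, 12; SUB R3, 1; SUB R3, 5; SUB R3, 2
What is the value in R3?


Register state trace:
  MOV R3, 12  → R3 = 12
  SUB R3, 1  → R3 = 12 - 1 = 11
  SUB R3, 5  → R3 = 11 - 5 = 6
  SUB R3, 2  → R3 = 6 - 2 = 4
Final: R3 = 4

4


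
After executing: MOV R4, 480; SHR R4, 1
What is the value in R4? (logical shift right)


Register state trace:
  MOV R4, 480  → R4 = 480
  SHR R4, 1  → R4 = 480 >> 1 = 480 // 2^1 = 240
Final: R4 = 240

240


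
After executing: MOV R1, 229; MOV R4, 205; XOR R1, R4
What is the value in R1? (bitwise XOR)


Register state trace:
  MOV R1, 229  → R1 = 229 (0b11100101)
  MOV R4, 205  → R4 = 205 (0b11001101)
  XOR R1, R4  → R1 = 229 XOR 205 = 40 (0b00101000)
Final: R1 = 40

40


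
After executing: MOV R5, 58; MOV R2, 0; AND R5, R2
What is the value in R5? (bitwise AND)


Register state trace:
  MOV R5, 58  → R5 = 58 (0b00111010)
  MOV R2, 0  → R2 = 0 (0b00000000)
  AND R5, R2  → R5 = 58 AND 0 = 0 (0b00000000)
Final: R5 = 0

0


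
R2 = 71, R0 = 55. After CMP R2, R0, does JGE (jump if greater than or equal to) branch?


Trace:
  R2 = 71, R0 = 55
  CMP R2, R0  → compares 71 vs 55
  JGE checks: is 71 greater than or equal to 55?
  71 > 55, so condition is true
Branch taken: Yes

Yes


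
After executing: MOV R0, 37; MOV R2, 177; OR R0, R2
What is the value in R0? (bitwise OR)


Register state trace:
  MOV R0, 37  → R0 = 37 (0b00100101)
  MOV R2, 177  → R2 = 177 (0b10110001)
  OR R0, R2   → R0 = 37 OR 177 = 181 (0b10110101)
Final: R0 = 181

181


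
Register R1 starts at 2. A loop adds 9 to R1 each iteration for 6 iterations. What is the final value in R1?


Starting value: R1 = 2
  Iter 1: R1 = 2 + 9 = 11
  Iter 2: R1 = 11 + 9 = 20
  Iter 3: R1 = 20 + 9 = 29
  Iter 4: R1 = 29 + 9 = 38
  Iter 5: R1 = 38 + 9 = 47
  Iter 6: R1 = 47 + 9 = 56
Final: R1 = 56

56


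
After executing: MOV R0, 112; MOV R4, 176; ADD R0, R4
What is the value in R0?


Register state trace:
  MOV R0, 112  → R0 = 112
  MOV R4, 176  → R4 = 176
  ADD R0, R4  → R0 = 112 + 176 = 288
Final: R0 = 288

288


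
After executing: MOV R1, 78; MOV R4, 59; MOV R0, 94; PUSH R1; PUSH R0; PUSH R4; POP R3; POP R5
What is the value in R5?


Stack trace (top is rightmost):
  MOV R1, 78  → R1 = 78
  MOV R4, 59  → R4 = 59
  MOV R0, 94  → R0 = 94
  PUSH R1  → stack: [78]
  PUSH R0  → stack: [78, 94]
  PUSH R4  → stack: [78, 94, 59]
  POP R3  → R3 = 59, stack: [78, 94]
  POP R5  → R5 = 94, stack: [78]
Final: R5 = 94

94


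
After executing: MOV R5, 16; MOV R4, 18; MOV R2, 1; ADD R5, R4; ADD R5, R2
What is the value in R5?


Register state trace:
  MOV R5, 16  → R5 = 16
  MOV R4, 18  → R4 = 18
  MOV R2, 1  → R2 = 1
  ADD R5, R4  → R5 = 16 + 18 = 34
  ADD R5, R2  → R5 = 34 + 1 = 35
Final: R5 = 35

35


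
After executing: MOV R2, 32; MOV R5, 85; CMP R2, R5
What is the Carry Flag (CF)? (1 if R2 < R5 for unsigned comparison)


Register state trace:
  MOV R2, 32  → R2 = 32
  MOV R5, 85  → R5 = 85
  CMP R2, R5  → unsigned 32 - 85: borrow occurs
  32 < 85, so CF = 1
CF = 1

1


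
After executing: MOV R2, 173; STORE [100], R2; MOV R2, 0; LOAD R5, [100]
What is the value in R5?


Register and memory trace:
  MOV R2, 173  → R2 = 173
  STORE [100], R2  → mem[100] = 173
  MOV R2, 0  → R2 = 0
  LOAD R5, [100]  → R5 = mem[100] = 173
Final: R5 = 173

173


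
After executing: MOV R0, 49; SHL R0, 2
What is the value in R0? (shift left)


Register state trace:
  MOV R0, 49  → R0 = 49
  SHL R0, 2  → R0 = 49 << 2 = 49 * 2^2 = 196
Final: R0 = 196

196


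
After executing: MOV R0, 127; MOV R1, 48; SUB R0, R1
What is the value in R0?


Register state trace:
  MOV R0, 127  → R0 = 127
  MOV R1, 48  → R1 = 48
  SUB R0, R1  → R0 = 127 - 48 = 79
Final: R0 = 79

79


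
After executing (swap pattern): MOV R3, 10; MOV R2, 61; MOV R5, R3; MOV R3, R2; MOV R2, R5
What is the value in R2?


Register state trace (swap pattern):
  MOV R3, 10  → R3 = 10
  MOV R2, 61  → R2 = 61
  MOV R5, R3  → R5 = 10  (save R3)
  MOV R3, R2  → R3 = 61  (R3 gets R2's value)
  MOV R2, R5  → R2 = 10  (R2 gets saved value)
Final: R2 = 10

10


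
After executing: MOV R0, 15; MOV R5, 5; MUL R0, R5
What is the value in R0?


Register state trace:
  MOV R0, 15  → R0 = 15
  MOV R5, 5  → R5 = 5
  MUL R0, R5  → R0 = 15 * 5 = 75
Final: R0 = 75

75


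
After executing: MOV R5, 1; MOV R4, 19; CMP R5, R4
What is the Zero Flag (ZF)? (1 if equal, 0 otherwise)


Register state trace:
  MOV R5, 1  → R5 = 1
  MOV R4, 19  → R4 = 19
  CMP R5, R4  → computes 1 - 19 = -18
  Result is nonzero, so values are not equal
ZF = 0

0


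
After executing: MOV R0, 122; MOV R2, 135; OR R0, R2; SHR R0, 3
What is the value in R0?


Register state trace:
  MOV R0, 122  → R0 = 122 (0b01111010)
  MOV R2, 135  → R2 = 135 (0b10000111)
  OR R0, R2  → R0 = 122 OR 135 = 255 (0b11111111)
  SHR R0, 3  → R0 = 255 >> 3 = 31
Final: R0 = 31

31


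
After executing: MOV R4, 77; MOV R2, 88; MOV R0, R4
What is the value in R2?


Register state trace:
  MOV R4, 77  → R4 = 77
  MOV R2, 88  → R2 = 88
  MOV R0, R4  → R0 = 77
Final: R2 = 88

88


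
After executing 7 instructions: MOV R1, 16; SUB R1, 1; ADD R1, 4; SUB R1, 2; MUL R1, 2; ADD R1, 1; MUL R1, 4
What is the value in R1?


Register state trace:
  MOV R1, 16  → R1 = 16
  SUB R1, 1  → R1 = 16 - 1 = 15
  ADD R1, 4  → R1 = 15 + 4 = 19
  SUB R1, 2  → R1 = 19 - 2 = 17
  MUL R1, 2  → R1 = 17 * 2 = 34
  ADD R1, 1  → R1 = 34 + 1 = 35
  MUL R1, 4  → R1 = 35 * 4 = 140
Final: R1 = 140

140


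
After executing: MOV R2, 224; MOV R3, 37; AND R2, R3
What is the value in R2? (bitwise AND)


Register state trace:
  MOV R2, 224  → R2 = 224 (0b11100000)
  MOV R3, 37  → R3 = 37 (0b00100101)
  AND R2, R3  → R2 = 224 AND 37 = 32 (0b00100000)
Final: R2 = 32

32


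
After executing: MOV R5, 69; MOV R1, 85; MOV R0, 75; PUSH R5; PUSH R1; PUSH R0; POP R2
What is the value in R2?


Stack trace (top is rightmost):
  MOV R5, 69  → R5 = 69
  MOV R1, 85  → R1 = 85
  MOV R0, 75  → R0 = 75
  PUSH R5  → stack: [69]
  PUSH R1  → stack: [69, 85]
  PUSH R0  → stack: [69, 85, 75]
  POP R2  → R2 = 75, stack: [69, 85]
Final: R2 = 75

75


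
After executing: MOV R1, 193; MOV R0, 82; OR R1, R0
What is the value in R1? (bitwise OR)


Register state trace:
  MOV R1, 193  → R1 = 193 (0b11000001)
  MOV R0, 82  → R0 = 82 (0b01010010)
  OR R1, R0   → R1 = 193 OR 82 = 211 (0b11010011)
Final: R1 = 211

211


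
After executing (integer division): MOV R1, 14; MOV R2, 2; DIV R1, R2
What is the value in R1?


Register state trace:
  MOV R1, 14  → R1 = 14
  MOV R2, 2  → R2 = 2
  DIV R1, R2  → R1 = 14 // 2 = 7
Final: R1 = 7

7


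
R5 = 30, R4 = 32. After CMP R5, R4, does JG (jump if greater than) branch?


Trace:
  R5 = 30, R4 = 32
  CMP R5, R4  → compares 30 vs 32
  JG checks: is 30 greater than 32?
  30 < 32, so condition is false
Branch taken: No

No


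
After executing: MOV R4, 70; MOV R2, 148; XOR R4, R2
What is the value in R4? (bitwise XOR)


Register state trace:
  MOV R4, 70  → R4 = 70 (0b01000110)
  MOV R2, 148  → R2 = 148 (0b10010100)
  XOR R4, R2  → R4 = 70 XOR 148 = 210 (0b11010010)
Final: R4 = 210

210


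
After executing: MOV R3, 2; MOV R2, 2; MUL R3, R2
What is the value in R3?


Register state trace:
  MOV R3, 2  → R3 = 2
  MOV R2, 2  → R2 = 2
  MUL R3, R2  → R3 = 2 * 2 = 4
Final: R3 = 4

4


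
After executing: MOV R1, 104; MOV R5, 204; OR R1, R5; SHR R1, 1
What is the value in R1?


Register state trace:
  MOV R1, 104  → R1 = 104 (0b01101000)
  MOV R5, 204  → R5 = 204 (0b11001100)
  OR R1, R5  → R1 = 104 OR 204 = 236 (0b11101100)
  SHR R1, 1  → R1 = 236 >> 1 = 118
Final: R1 = 118

118


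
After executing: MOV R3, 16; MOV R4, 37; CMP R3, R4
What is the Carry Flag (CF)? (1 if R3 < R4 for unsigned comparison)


Register state trace:
  MOV R3, 16  → R3 = 16
  MOV R4, 37  → R4 = 37
  CMP R3, R4  → unsigned 16 - 37: borrow occurs
  16 < 37, so CF = 1
CF = 1

1


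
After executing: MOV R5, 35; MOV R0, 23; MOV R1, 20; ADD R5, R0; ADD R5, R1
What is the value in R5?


Register state trace:
  MOV R5, 35  → R5 = 35
  MOV R0, 23  → R0 = 23
  MOV R1, 20  → R1 = 20
  ADD R5, R0  → R5 = 35 + 23 = 58
  ADD R5, R1  → R5 = 58 + 20 = 78
Final: R5 = 78

78


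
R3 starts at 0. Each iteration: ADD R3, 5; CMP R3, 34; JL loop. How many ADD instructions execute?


Loop trace (R3 starts at 0, target 34, step 5):
  ADD #1: R3 = 0 + 5 = 5  → 5 < 34, loop
  ADD #2: R3 = 5 + 5 = 10  → 10 < 34, loop
  ADD #3: R3 = 10 + 5 = 15  → 15 < 34, loop
  ADD #4: R3 = 15 + 5 = 20  → 20 < 34, loop
  ADD #5: R3 = 20 + 5 = 25  → 25 < 34, loop
  ADD #6: R3 = 25 + 5 = 30  → 30 < 34, loop
  ADD #7: R3 = 30 + 5 = 35  → 35 >= 34, exit
Total ADD instructions: 7

7


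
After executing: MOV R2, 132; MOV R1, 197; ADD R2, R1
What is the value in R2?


Register state trace:
  MOV R2, 132  → R2 = 132
  MOV R1, 197  → R1 = 197
  ADD R2, R1  → R2 = 132 + 197 = 329
Final: R2 = 329

329


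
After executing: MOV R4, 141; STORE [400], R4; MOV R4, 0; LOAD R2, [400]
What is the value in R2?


Register and memory trace:
  MOV R4, 141  → R4 = 141
  STORE [400], R4  → mem[400] = 141
  MOV R4, 0  → R4 = 0
  LOAD R2, [400]  → R2 = mem[400] = 141
Final: R2 = 141

141


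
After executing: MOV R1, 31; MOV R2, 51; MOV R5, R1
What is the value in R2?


Register state trace:
  MOV R1, 31  → R1 = 31
  MOV R2, 51  → R2 = 51
  MOV R5, R1  → R5 = 31
Final: R2 = 51

51


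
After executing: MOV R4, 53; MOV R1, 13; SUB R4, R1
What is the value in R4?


Register state trace:
  MOV R4, 53  → R4 = 53
  MOV R1, 13  → R1 = 13
  SUB R4, R1  → R4 = 53 - 13 = 40
Final: R4 = 40

40


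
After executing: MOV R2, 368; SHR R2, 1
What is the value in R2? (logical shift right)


Register state trace:
  MOV R2, 368  → R2 = 368
  SHR R2, 1  → R2 = 368 >> 1 = 368 // 2^1 = 184
Final: R2 = 184

184


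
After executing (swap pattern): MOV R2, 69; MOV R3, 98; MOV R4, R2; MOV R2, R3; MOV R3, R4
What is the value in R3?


Register state trace (swap pattern):
  MOV R2, 69  → R2 = 69
  MOV R3, 98  → R3 = 98
  MOV R4, R2  → R4 = 69  (save R2)
  MOV R2, R3  → R2 = 98  (R2 gets R3's value)
  MOV R3, R4  → R3 = 69  (R3 gets saved value)
Final: R3 = 69

69


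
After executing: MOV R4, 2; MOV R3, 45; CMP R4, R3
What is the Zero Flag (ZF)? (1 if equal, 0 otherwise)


Register state trace:
  MOV R4, 2  → R4 = 2
  MOV R3, 45  → R3 = 45
  CMP R4, R3  → computes 2 - 45 = -43
  Result is nonzero, so values are not equal
ZF = 0

0


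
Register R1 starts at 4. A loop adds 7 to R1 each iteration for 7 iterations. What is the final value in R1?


Starting value: R1 = 4
  Iter 1: R1 = 4 + 7 = 11
  Iter 2: R1 = 11 + 7 = 18
  Iter 3: R1 = 18 + 7 = 25
  Iter 4: R1 = 25 + 7 = 32
  Iter 5: R1 = 32 + 7 = 39
  Iter 6: R1 = 39 + 7 = 46
  Iter 7: R1 = 46 + 7 = 53
Final: R1 = 53

53


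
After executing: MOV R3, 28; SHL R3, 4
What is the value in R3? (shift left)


Register state trace:
  MOV R3, 28  → R3 = 28
  SHL R3, 4  → R3 = 28 << 4 = 28 * 2^4 = 448
Final: R3 = 448

448


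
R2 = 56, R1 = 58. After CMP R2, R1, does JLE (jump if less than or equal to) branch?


Trace:
  R2 = 56, R1 = 58
  CMP R2, R1  → compares 56 vs 58
  JLE checks: is 56 less than or equal to 58?
  56 < 58, so condition is true
Branch taken: Yes

Yes


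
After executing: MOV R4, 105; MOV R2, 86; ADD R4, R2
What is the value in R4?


Register state trace:
  MOV R4, 105  → R4 = 105
  MOV R2, 86  → R2 = 86
  ADD R4, R2  → R4 = 105 + 86 = 191
Final: R4 = 191

191


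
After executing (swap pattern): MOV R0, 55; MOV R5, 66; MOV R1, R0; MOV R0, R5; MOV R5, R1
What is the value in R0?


Register state trace (swap pattern):
  MOV R0, 55  → R0 = 55
  MOV R5, 66  → R5 = 66
  MOV R1, R0  → R1 = 55  (save R0)
  MOV R0, R5  → R0 = 66  (R0 gets R5's value)
  MOV R5, R1  → R5 = 55  (R5 gets saved value)
Final: R0 = 66

66


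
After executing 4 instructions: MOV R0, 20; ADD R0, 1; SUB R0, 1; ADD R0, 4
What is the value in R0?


Register state trace:
  MOV R0, 20  → R0 = 20
  ADD R0, 1  → R0 = 20 + 1 = 21
  SUB R0, 1  → R0 = 21 - 1 = 20
  ADD R0, 4  → R0 = 20 + 4 = 24
Final: R0 = 24

24


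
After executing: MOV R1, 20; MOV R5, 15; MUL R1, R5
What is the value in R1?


Register state trace:
  MOV R1, 20  → R1 = 20
  MOV R5, 15  → R5 = 15
  MUL R1, R5  → R1 = 20 * 15 = 300
Final: R1 = 300

300


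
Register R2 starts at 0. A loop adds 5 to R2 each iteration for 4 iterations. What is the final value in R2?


Starting value: R2 = 0
  Iter 1: R2 = 0 + 5 = 5
  Iter 2: R2 = 5 + 5 = 10
  Iter 3: R2 = 10 + 5 = 15
  Iter 4: R2 = 15 + 5 = 20
Final: R2 = 20

20


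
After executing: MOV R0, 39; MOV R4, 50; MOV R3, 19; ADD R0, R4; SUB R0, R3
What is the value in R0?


Register state trace:
  MOV R0, 39  → R0 = 39
  MOV R4, 50  → R4 = 50
  MOV R3, 19  → R3 = 19
  ADD R0, R4  → R0 = 39 + 50 = 89
  SUB R0, R3  → R0 = 89 - 19 = 70
Final: R0 = 70

70
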